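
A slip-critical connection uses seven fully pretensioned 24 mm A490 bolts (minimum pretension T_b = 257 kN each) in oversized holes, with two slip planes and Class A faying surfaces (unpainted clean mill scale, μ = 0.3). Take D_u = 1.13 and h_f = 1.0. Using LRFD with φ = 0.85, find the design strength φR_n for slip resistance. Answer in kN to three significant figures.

1040 kN

R_n = μ · D_u · h_f · T_b · n_s · n_b = 0.3 × 1.13 × 1.0 × 257 × 2 × 7 = 1220 kN.
Design strength φR_n = 0.85 × 1220 = 1040 kN.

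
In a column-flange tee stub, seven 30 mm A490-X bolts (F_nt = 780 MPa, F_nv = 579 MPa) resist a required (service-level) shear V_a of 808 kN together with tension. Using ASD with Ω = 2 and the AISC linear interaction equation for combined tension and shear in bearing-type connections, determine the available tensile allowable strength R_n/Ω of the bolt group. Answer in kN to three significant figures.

A_b = π·30²/4 = 706.9 mm²; f_rv = 808 × 1000 / (7 × 706.9) = 163.3 MPa.
F'_nt = 1.3 F_nt − (Ω F_nt / F_nv) f_rv = 1.3·780 − (2·780/579)·163.3 = 574 MPa, capped at F_nt → F'_nt = 574 MPa.
R_n = F'_nt · A_b · n = 574 × 706.9 × 7 / 1000 = 2840 kN.
Allowable strength R_n/Ω = 2840 / 2 = 1420 kN.

1420 kN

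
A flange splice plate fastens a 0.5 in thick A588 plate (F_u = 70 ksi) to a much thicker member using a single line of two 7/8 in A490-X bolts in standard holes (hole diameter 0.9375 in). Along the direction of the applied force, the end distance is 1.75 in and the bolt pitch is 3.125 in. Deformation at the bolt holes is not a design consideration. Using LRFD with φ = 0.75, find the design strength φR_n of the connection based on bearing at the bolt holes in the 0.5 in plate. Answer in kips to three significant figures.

119 kips

Per bolt r_n = 1.5 l_c t F_u ≤ 3.0 d t F_u; upper limit = 3.0 × 0.875 × 0.5 × 70 = 91.88 kips.
Edge bolt: l_c = 1.75 − 0.9375/2 = 1.281 in → 1.5 × 1.281 × 0.5 × 70 = 67.27 → r_n = 67.27 kips.
Interior bolts: l_c = 3.125 − 0.9375 = 2.188 in → 1.5 × 2.188 × 0.5 × 70 = 114.8 → r_n = 91.88 kips.
R_n = 1 × 67.27 + 1 × 91.88 = 159.1 kips.
Design strength φR_n = 0.75 × 159.1 = 119 kips.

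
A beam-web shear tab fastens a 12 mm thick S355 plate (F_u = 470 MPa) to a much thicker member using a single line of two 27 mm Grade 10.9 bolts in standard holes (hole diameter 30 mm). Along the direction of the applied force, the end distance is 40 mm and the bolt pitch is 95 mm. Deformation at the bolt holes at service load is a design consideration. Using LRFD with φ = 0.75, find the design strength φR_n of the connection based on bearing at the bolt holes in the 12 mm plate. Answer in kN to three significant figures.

Per bolt r_n = 1.2 l_c t F_u ≤ 2.4 d t F_u; upper limit = 2.4 × 27 × 12 × 470 / 1000 = 365.5 kN.
Edge bolt: l_c = 40 − 30/2 = 25 mm → 1.2 × 25 × 12 × 470 / 1000 = 169.2 → r_n = 169.2 kN.
Interior bolts: l_c = 95 − 30 = 65 mm → 1.2 × 65 × 12 × 470 / 1000 = 439.9 → r_n = 365.5 kN.
R_n = 1 × 169.2 + 1 × 365.5 = 534.7 kN.
Design strength φR_n = 0.75 × 534.7 = 401 kN.

401 kN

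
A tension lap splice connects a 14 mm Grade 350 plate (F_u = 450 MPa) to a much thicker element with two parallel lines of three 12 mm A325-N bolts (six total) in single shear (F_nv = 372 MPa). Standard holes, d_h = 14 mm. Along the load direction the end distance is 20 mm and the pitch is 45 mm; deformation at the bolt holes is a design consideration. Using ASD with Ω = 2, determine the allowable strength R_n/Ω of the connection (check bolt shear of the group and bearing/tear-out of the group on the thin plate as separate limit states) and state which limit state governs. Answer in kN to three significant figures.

126 kN (bolt shear governs)

Bolt shear: A_b = π·12²/4 = 113.1 mm²; R_n = 372 × 113.1 × 6 × 1 / 1000 = 252.4 kN → 252.4 / 2 = 126 kN.
Bearing (1.2 l_c t F_u ≤ 2.4 d t F_u): upper limit = 2.4·12·14·450 / 1000 = 181.4 kN.
  Edge l_c = 20 − 14/2 = 13 → r_n = 98.28 kN; interior l_c = 45 − 14 = 31 → r_n = 181.4 kN.
  R_n,bearing = 2·98.28 + 4·181.4 = 922.3 kN → 922.3 / 2 = 461 kN.
Bolt shear governs: 126 kN.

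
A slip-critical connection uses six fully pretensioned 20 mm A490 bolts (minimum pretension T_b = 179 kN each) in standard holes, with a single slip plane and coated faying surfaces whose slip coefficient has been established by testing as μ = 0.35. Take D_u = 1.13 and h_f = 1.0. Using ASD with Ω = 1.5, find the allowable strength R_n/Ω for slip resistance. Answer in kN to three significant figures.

R_n = μ · D_u · h_f · T_b · n_s · n_b = 0.35 × 1.13 × 1.0 × 179 × 1 × 6 = 424.8 kN.
Allowable strength R_n/Ω = 424.8 / 1.5 = 283 kN.

283 kN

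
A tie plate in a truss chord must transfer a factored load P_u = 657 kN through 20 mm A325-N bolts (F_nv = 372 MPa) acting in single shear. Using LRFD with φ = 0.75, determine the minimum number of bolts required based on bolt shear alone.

8 bolts

A_b = π·20²/4 = 314.2 mm².
Per-bolt design strength φR_n = 0.75 × 372 × 314.2 × 1 / 1000 = 87.65 kN.
n ≥ 657 / 87.65 = 7.496 → use 8 bolts.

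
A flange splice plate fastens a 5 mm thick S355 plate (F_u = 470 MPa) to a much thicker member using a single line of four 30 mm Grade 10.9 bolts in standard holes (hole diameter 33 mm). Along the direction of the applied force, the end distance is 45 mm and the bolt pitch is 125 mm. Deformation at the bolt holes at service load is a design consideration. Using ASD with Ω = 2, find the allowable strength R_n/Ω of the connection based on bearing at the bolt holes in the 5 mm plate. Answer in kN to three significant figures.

294 kN

Per bolt r_n = 1.2 l_c t F_u ≤ 2.4 d t F_u; upper limit = 2.4 × 30 × 5 × 470 / 1000 = 169.2 kN.
Edge bolt: l_c = 45 − 33/2 = 28.5 mm → 1.2 × 28.5 × 5 × 470 / 1000 = 80.37 → r_n = 80.37 kN.
Interior bolts: l_c = 125 − 33 = 92 mm → 1.2 × 92 × 5 × 470 / 1000 = 259.4 → r_n = 169.2 kN.
R_n = 1 × 80.37 + 3 × 169.2 = 588 kN.
Allowable strength R_n/Ω = 588 / 2 = 294 kN.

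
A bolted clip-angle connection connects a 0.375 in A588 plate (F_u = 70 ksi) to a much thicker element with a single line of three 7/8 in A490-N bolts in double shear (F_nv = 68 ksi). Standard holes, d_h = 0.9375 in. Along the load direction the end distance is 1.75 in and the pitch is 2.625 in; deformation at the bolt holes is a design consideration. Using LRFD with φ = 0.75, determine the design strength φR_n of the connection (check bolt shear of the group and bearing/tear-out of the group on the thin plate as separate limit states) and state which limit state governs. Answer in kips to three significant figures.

110 kips (bearing governs)

Bolt shear: A_b = π·0.875²/4 = 0.6013 in²; R_n = 68 × 0.6013 × 3 × 2 = 245.3 kips → 0.75 × 245.3 = 184 kips.
Bearing (1.2 l_c t F_u ≤ 2.4 d t F_u): upper limit = 2.4·0.875·0.375·70 = 55.13 kips.
  Edge l_c = 1.75 − 0.9375/2 = 1.281 → r_n = 40.36 kips; interior l_c = 2.625 − 0.9375 = 1.688 → r_n = 53.16 kips.
  R_n,bearing = 1·40.36 + 2·53.16 = 146.7 kips → 0.75 × 146.7 = 110 kips.
Bearing governs: 110 kips.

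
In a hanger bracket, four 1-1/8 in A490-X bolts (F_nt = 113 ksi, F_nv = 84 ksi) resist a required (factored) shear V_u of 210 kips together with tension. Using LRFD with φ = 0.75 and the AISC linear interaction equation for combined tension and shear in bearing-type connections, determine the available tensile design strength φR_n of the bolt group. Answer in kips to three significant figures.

156 kips

A_b = π·1.125²/4 = 0.994 in²; f_rv = 210 / (4 × 0.994) = 52.82 ksi.
F'_nt = 1.3 F_nt − (F_nt / φF_nv) f_rv = 1.3·113 − (113/(0.75·84))·52.82 = 52.17 ksi, capped at F_nt → F'_nt = 52.17 ksi.
R_n = F'_nt · A_b · n = 52.17 × 0.994 × 4 = 207.4 kips.
Design strength φR_n = 0.75 × 207.4 = 156 kips.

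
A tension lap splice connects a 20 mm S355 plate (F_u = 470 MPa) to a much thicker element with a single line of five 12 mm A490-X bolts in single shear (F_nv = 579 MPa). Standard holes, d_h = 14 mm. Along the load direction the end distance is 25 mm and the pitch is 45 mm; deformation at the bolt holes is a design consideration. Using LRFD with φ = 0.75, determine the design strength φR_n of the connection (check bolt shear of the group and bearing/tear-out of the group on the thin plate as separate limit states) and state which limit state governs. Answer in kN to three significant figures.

Bolt shear: A_b = π·12²/4 = 113.1 mm²; R_n = 579 × 113.1 × 5 × 1 / 1000 = 327.4 kN → 0.75 × 327.4 = 246 kN.
Bearing (1.2 l_c t F_u ≤ 2.4 d t F_u): upper limit = 2.4·12·20·470 / 1000 = 270.7 kN.
  Edge l_c = 25 − 14/2 = 18 → r_n = 203 kN; interior l_c = 45 − 14 = 31 → r_n = 270.7 kN.
  R_n,bearing = 1·203 + 4·270.7 = 1286 kN → 0.75 × 1286 = 964 kN.
Bolt shear governs: 246 kN.

246 kN (bolt shear governs)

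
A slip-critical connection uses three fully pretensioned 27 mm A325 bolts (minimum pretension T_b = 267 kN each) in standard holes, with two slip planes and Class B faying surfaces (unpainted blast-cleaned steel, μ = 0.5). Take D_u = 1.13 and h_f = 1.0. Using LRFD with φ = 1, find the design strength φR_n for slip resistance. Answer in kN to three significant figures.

905 kN

R_n = μ · D_u · h_f · T_b · n_s · n_b = 0.5 × 1.13 × 1.0 × 267 × 2 × 3 = 905.1 kN.
Design strength φR_n = 1 × 905.1 = 905 kN.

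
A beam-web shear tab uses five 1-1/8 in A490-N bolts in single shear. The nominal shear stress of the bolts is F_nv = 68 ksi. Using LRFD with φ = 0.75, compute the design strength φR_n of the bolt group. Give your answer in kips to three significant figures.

A_b = π × 1.125² / 4 = 0.994 in².
R_n = F_nv · A_b · n · n_s = 68 × 0.994 × 5 × 1 = 338 kips.
Design strength φR_n = 0.75 × 338 = 253 kips.

253 kips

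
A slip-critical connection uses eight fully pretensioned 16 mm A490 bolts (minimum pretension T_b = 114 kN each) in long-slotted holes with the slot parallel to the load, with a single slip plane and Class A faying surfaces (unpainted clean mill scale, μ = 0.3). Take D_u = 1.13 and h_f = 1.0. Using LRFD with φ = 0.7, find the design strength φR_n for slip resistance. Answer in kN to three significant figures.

R_n = μ · D_u · h_f · T_b · n_s · n_b = 0.3 × 1.13 × 1.0 × 114 × 1 × 8 = 309.2 kN.
Design strength φR_n = 0.7 × 309.2 = 216 kN.

216 kN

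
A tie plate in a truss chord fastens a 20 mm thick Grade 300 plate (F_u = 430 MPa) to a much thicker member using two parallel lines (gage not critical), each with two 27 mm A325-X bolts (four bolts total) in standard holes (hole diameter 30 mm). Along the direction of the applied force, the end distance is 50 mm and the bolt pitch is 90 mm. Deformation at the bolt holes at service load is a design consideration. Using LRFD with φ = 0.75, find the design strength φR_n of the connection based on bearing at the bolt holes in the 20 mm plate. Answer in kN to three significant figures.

Per bolt r_n = 1.2 l_c t F_u ≤ 2.4 d t F_u; upper limit = 2.4 × 27 × 20 × 430 / 1000 = 557.3 kN.
Edge bolt: l_c = 50 − 30/2 = 35 mm → 1.2 × 35 × 20 × 430 / 1000 = 361.2 → r_n = 361.2 kN.
Interior bolts: l_c = 90 − 30 = 60 mm → 1.2 × 60 × 20 × 430 / 1000 = 619.2 → r_n = 557.3 kN.
R_n = 2 × 361.2 + 2 × 557.3 = 1837 kN.
Design strength φR_n = 0.75 × 1837 = 1380 kN.

1380 kN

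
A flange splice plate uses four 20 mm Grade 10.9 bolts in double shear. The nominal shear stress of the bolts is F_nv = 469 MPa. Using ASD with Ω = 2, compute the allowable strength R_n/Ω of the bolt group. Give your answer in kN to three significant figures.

A_b = π × 20² / 4 = 314.2 mm².
R_n = F_nv · A_b · n · n_s = 469 × 314.2 × 4 × 2 / 1000 = 1179 kN.
Allowable strength R_n/Ω = 1179 / 2 = 589 kN.

589 kN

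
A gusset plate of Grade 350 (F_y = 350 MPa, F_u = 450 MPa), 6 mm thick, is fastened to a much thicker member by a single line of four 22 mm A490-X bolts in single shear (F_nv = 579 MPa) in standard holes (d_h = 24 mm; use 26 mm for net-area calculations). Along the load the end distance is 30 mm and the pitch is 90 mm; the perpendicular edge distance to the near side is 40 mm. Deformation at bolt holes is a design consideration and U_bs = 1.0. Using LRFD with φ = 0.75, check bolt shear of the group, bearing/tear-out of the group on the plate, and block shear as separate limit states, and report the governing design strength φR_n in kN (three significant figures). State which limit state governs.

Bolt shear: A_b = π·22²/4 = 380.1 mm²; R_n = 579 × 380.1 × 4 × 1 / 1000 = 880.4 kN → 0.75 × 880.4 = 660 kN.
Bearing: edge l_c = 18, r_n = 58.32 kN; interior l_c = 66, r_n = 142.6 kN; R_n = 58.32 + 3·142.6 = 486 kN → 364 kN.
Block shear: A_gv = 1800, A_nv = 1254, A_nt = 162 mm²; R_n = min(0.6F_uA_nv, 0.6F_yA_gv) + U_bs·F_u·A_nt = 411.5 kN → 309 kN.
Block shear governs: 309 kN.

309 kN (block shear governs)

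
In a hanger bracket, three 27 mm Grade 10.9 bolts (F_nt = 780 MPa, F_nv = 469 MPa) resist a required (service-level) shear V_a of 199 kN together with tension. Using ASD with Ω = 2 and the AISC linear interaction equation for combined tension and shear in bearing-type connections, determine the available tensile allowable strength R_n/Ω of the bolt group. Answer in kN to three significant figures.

A_b = π·27²/4 = 572.6 mm²; f_rv = 199 × 1000 / (3 × 572.6) = 115.9 MPa.
F'_nt = 1.3 F_nt − (Ω F_nt / F_nv) f_rv = 1.3·780 − (2·780/469)·115.9 = 628.6 MPa, capped at F_nt → F'_nt = 628.6 MPa.
R_n = F'_nt · A_b · n = 628.6 × 572.6 × 3 / 1000 = 1080 kN.
Allowable strength R_n/Ω = 1080 / 2 = 540 kN.

540 kN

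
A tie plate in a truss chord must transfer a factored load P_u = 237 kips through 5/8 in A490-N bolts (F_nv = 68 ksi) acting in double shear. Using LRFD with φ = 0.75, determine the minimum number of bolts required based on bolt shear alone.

8 bolts

A_b = π·0.625²/4 = 0.3068 in².
Per-bolt design strength φR_n = 0.75 × 68 × 0.3068 × 2 = 31.29 kips.
n ≥ 237 / 31.29 = 7.574 → use 8 bolts.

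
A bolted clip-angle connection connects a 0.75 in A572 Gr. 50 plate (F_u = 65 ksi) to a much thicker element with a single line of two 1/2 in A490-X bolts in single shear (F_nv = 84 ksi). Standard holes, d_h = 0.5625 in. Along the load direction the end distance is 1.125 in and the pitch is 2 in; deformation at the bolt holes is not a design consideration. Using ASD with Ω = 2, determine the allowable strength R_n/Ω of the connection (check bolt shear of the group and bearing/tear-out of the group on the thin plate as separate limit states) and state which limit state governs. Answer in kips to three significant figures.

Bolt shear: A_b = π·0.5²/4 = 0.1963 in²; R_n = 84 × 0.1963 × 2 × 1 = 32.99 kips → 32.99 / 2 = 16.5 kips.
Bearing (1.5 l_c t F_u ≤ 3.0 d t F_u): upper limit = 3.0·0.5·0.75·65 = 73.12 kips.
  Edge l_c = 1.125 − 0.5625/2 = 0.8438 → r_n = 61.7 kips; interior l_c = 2 − 0.5625 = 1.438 → r_n = 73.12 kips.
  R_n,bearing = 1·61.7 + 1·73.12 = 134.8 kips → 134.8 / 2 = 67.4 kips.
Bolt shear governs: 16.5 kips.

16.5 kips (bolt shear governs)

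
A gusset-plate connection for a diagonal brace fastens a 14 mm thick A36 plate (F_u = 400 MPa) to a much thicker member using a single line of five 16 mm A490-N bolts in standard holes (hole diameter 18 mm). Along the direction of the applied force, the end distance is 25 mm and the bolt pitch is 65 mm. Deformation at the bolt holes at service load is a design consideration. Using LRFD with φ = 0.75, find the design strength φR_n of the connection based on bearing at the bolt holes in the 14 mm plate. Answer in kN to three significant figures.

Per bolt r_n = 1.2 l_c t F_u ≤ 2.4 d t F_u; upper limit = 2.4 × 16 × 14 × 400 / 1000 = 215 kN.
Edge bolt: l_c = 25 − 18/2 = 16 mm → 1.2 × 16 × 14 × 400 / 1000 = 107.5 → r_n = 107.5 kN.
Interior bolts: l_c = 65 − 18 = 47 mm → 1.2 × 47 × 14 × 400 / 1000 = 315.8 → r_n = 215 kN.
R_n = 1 × 107.5 + 4 × 215 = 967.7 kN.
Design strength φR_n = 0.75 × 967.7 = 726 kN.

726 kN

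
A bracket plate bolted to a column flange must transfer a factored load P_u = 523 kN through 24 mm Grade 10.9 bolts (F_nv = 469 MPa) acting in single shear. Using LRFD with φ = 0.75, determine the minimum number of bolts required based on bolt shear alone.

4 bolts

A_b = π·24²/4 = 452.4 mm².
Per-bolt design strength φR_n = 0.75 × 469 × 452.4 × 1 / 1000 = 159.1 kN.
n ≥ 523 / 159.1 = 3.287 → use 4 bolts.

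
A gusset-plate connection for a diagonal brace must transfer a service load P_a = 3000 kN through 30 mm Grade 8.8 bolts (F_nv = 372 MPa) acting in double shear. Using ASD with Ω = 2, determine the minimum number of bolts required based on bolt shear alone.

A_b = π·30²/4 = 706.9 mm².
Per-bolt allowable strength R_n/Ω = 372 × 706.9 × 2 / 1000 / 2 = 263 kN.
n ≥ 3000 / 263 = 11.41 → use 12 bolts.

12 bolts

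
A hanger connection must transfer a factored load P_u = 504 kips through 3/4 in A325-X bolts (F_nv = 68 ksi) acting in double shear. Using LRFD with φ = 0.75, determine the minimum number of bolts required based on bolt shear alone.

12 bolts

A_b = π·0.75²/4 = 0.4418 in².
Per-bolt design strength φR_n = 0.75 × 68 × 0.4418 × 2 = 45.06 kips.
n ≥ 504 / 45.06 = 11.18 → use 12 bolts.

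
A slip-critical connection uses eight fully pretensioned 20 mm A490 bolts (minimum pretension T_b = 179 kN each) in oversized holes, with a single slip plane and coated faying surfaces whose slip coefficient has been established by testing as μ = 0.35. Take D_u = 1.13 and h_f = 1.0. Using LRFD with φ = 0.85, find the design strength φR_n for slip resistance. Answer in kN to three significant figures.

481 kN

R_n = μ · D_u · h_f · T_b · n_s · n_b = 0.35 × 1.13 × 1.0 × 179 × 1 × 8 = 566.4 kN.
Design strength φR_n = 0.85 × 566.4 = 481 kN.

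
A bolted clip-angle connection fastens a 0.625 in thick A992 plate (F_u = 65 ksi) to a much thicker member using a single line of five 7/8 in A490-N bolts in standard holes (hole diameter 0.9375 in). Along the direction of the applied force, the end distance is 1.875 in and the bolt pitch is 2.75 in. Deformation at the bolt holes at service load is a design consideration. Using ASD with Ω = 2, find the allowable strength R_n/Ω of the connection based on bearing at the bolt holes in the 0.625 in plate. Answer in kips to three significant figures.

Per bolt r_n = 1.2 l_c t F_u ≤ 2.4 d t F_u; upper limit = 2.4 × 0.875 × 0.625 × 65 = 85.31 kips.
Edge bolt: l_c = 1.875 − 0.9375/2 = 1.406 in → 1.2 × 1.406 × 0.625 × 65 = 68.55 → r_n = 68.55 kips.
Interior bolts: l_c = 2.75 − 0.9375 = 1.812 in → 1.2 × 1.812 × 0.625 × 65 = 88.36 → r_n = 85.31 kips.
R_n = 1 × 68.55 + 4 × 85.31 = 409.8 kips.
Allowable strength R_n/Ω = 409.8 / 2 = 205 kips.

205 kips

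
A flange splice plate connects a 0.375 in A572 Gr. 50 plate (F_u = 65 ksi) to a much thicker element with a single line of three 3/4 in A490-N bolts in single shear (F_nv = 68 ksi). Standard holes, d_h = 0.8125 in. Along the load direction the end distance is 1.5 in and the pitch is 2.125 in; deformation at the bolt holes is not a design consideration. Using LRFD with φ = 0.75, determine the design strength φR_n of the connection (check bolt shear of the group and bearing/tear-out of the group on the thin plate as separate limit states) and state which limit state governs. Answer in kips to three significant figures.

Bolt shear: A_b = π·0.75²/4 = 0.4418 in²; R_n = 68 × 0.4418 × 3 × 1 = 90.12 kips → 0.75 × 90.12 = 67.6 kips.
Bearing (1.5 l_c t F_u ≤ 3.0 d t F_u): upper limit = 3.0·0.75·0.375·65 = 54.84 kips.
  Edge l_c = 1.5 − 0.8125/2 = 1.094 → r_n = 39.99 kips; interior l_c = 2.125 − 0.8125 = 1.312 → r_n = 47.99 kips.
  R_n,bearing = 1·39.99 + 2·47.99 = 136 kips → 0.75 × 136 = 102 kips.
Bolt shear governs: 67.6 kips.

67.6 kips (bolt shear governs)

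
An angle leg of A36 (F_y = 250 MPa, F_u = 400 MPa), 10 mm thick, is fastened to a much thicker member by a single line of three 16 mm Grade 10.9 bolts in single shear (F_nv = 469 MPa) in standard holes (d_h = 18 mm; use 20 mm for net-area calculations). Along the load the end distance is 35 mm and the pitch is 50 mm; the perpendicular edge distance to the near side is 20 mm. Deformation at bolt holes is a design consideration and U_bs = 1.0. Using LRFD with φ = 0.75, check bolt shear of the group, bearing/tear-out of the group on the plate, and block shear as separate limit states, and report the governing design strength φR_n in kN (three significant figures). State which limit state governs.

Bolt shear: A_b = π·16²/4 = 201.1 mm²; R_n = 469 × 201.1 × 3 × 1 / 1000 = 282.9 kN → 0.75 × 282.9 = 212 kN.
Bearing: edge l_c = 26, r_n = 124.8 kN; interior l_c = 32, r_n = 153.6 kN; R_n = 124.8 + 2·153.6 = 432 kN → 324 kN.
Block shear: A_gv = 1350, A_nv = 850, A_nt = 100 mm²; R_n = min(0.6F_uA_nv, 0.6F_yA_gv) + U_bs·F_u·A_nt = 242.5 kN → 182 kN.
Block shear governs: 182 kN.

182 kN (block shear governs)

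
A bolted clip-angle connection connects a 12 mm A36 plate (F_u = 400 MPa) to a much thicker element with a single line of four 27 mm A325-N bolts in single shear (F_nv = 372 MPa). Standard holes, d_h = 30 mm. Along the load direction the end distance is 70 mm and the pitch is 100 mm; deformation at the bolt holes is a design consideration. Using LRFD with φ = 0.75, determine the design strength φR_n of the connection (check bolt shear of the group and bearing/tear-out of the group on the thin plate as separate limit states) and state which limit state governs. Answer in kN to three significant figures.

Bolt shear: A_b = π·27²/4 = 572.6 mm²; R_n = 372 × 572.6 × 4 × 1 / 1000 = 852 kN → 0.75 × 852 = 639 kN.
Bearing (1.2 l_c t F_u ≤ 2.4 d t F_u): upper limit = 2.4·27·12·400 / 1000 = 311 kN.
  Edge l_c = 70 − 30/2 = 55 → r_n = 311 kN; interior l_c = 100 − 30 = 70 → r_n = 311 kN.
  R_n,bearing = 1·311 + 3·311 = 1244 kN → 0.75 × 1244 = 933 kN.
Bolt shear governs: 639 kN.

639 kN (bolt shear governs)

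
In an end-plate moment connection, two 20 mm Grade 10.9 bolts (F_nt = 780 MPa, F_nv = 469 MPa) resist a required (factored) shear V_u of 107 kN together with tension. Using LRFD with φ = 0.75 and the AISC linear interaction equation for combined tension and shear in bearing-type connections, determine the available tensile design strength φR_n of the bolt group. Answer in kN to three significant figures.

300 kN

A_b = π·20²/4 = 314.2 mm²; f_rv = 107 × 1000 / (2 × 314.2) = 170.3 MPa.
F'_nt = 1.3 F_nt − (F_nt / φF_nv) f_rv = 1.3·780 − (780/(0.75·469))·170.3 = 636.4 MPa, capped at F_nt → F'_nt = 636.4 MPa.
R_n = F'_nt · A_b · n = 636.4 × 314.2 × 2 / 1000 = 399.8 kN.
Design strength φR_n = 0.75 × 399.8 = 300 kN.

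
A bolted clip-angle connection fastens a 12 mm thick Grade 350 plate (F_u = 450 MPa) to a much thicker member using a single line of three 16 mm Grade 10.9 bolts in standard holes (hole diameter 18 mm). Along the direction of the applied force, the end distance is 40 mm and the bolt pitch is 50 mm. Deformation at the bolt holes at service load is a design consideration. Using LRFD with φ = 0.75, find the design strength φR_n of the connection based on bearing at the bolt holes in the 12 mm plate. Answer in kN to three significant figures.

462 kN

Per bolt r_n = 1.2 l_c t F_u ≤ 2.4 d t F_u; upper limit = 2.4 × 16 × 12 × 450 / 1000 = 207.4 kN.
Edge bolt: l_c = 40 − 18/2 = 31 mm → 1.2 × 31 × 12 × 450 / 1000 = 200.9 → r_n = 200.9 kN.
Interior bolts: l_c = 50 − 18 = 32 mm → 1.2 × 32 × 12 × 450 / 1000 = 207.4 → r_n = 207.4 kN.
R_n = 1 × 200.9 + 2 × 207.4 = 615.6 kN.
Design strength φR_n = 0.75 × 615.6 = 462 kN.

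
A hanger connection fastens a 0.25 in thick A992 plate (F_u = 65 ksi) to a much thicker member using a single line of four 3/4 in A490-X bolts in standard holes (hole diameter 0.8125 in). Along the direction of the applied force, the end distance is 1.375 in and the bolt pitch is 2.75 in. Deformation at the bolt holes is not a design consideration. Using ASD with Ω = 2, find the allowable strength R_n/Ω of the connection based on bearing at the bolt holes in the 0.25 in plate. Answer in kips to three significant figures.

Per bolt r_n = 1.5 l_c t F_u ≤ 3.0 d t F_u; upper limit = 3.0 × 0.75 × 0.25 × 65 = 36.56 kips.
Edge bolt: l_c = 1.375 − 0.8125/2 = 0.9688 in → 1.5 × 0.9688 × 0.25 × 65 = 23.61 → r_n = 23.61 kips.
Interior bolts: l_c = 2.75 − 0.8125 = 1.938 in → 1.5 × 1.938 × 0.25 × 65 = 47.23 → r_n = 36.56 kips.
R_n = 1 × 23.61 + 3 × 36.56 = 133.3 kips.
Allowable strength R_n/Ω = 133.3 / 2 = 66.7 kips.

66.7 kips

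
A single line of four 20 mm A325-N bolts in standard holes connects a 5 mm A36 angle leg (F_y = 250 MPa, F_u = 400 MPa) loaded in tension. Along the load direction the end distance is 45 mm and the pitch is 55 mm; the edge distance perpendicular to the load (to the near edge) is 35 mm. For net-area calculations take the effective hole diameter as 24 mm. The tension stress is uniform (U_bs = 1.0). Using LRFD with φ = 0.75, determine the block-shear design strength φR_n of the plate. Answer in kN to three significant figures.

Shear plane L_v = 45 + 3·55 = 210 mm; A_gv = 210 × 5 = 1050 mm².
A_nv = (210 − 3.5·24) × 5 = 630 mm².
A_nt = (35 − 0.5·24) × 5 = 115 mm².
0.6 F_u A_nv = 151.2 kN; 0.6 F_y A_gv = 157.5 kN → shear rupture governs the shear term.
R_n = 151.2 + 1.0 × 400 × 115 / 1000 = 197.2 kN.
Design strength φR_n = 0.75 × 197.2 = 148 kN.

148 kN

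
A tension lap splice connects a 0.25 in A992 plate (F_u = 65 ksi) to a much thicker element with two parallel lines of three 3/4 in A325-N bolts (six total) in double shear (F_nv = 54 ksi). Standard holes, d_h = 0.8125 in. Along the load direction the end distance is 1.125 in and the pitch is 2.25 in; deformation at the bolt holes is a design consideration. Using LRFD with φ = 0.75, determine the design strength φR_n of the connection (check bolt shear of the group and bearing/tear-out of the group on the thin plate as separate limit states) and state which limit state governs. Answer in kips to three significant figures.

Bolt shear: A_b = π·0.75²/4 = 0.4418 in²; R_n = 54 × 0.4418 × 6 × 2 = 286.3 kips → 0.75 × 286.3 = 215 kips.
Bearing (1.2 l_c t F_u ≤ 2.4 d t F_u): upper limit = 2.4·0.75·0.25·65 = 29.25 kips.
  Edge l_c = 1.125 − 0.8125/2 = 0.7188 → r_n = 14.02 kips; interior l_c = 2.25 − 0.8125 = 1.438 → r_n = 28.03 kips.
  R_n,bearing = 2·14.02 + 4·28.03 = 140.2 kips → 0.75 × 140.2 = 105 kips.
Bearing governs: 105 kips.

105 kips (bearing governs)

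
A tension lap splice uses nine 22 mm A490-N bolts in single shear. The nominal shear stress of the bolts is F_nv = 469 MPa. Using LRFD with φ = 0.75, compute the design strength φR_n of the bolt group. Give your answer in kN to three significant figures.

1200 kN

A_b = π × 22² / 4 = 380.1 mm².
R_n = F_nv · A_b · n · n_s = 469 × 380.1 × 9 × 1 / 1000 = 1605 kN.
Design strength φR_n = 0.75 × 1605 = 1200 kN.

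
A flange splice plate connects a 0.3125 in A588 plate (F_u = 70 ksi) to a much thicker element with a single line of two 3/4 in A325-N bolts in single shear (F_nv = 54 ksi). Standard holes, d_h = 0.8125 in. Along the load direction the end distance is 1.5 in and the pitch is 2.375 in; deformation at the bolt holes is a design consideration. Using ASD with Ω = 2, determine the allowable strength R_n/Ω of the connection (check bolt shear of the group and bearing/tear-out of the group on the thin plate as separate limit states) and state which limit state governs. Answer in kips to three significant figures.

23.9 kips (bolt shear governs)

Bolt shear: A_b = π·0.75²/4 = 0.4418 in²; R_n = 54 × 0.4418 × 2 × 1 = 47.71 kips → 47.71 / 2 = 23.9 kips.
Bearing (1.2 l_c t F_u ≤ 2.4 d t F_u): upper limit = 2.4·0.75·0.3125·70 = 39.38 kips.
  Edge l_c = 1.5 − 0.8125/2 = 1.094 → r_n = 28.71 kips; interior l_c = 2.375 − 0.8125 = 1.562 → r_n = 39.38 kips.
  R_n,bearing = 1·28.71 + 1·39.38 = 68.09 kips → 68.09 / 2 = 34 kips.
Bolt shear governs: 23.9 kips.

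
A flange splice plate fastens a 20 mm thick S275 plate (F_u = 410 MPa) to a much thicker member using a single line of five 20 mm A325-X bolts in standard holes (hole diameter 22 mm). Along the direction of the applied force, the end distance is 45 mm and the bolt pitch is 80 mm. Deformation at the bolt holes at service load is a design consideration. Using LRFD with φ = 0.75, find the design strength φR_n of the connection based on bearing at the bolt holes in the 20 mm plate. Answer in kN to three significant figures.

Per bolt r_n = 1.2 l_c t F_u ≤ 2.4 d t F_u; upper limit = 2.4 × 20 × 20 × 410 / 1000 = 393.6 kN.
Edge bolt: l_c = 45 − 22/2 = 34 mm → 1.2 × 34 × 20 × 410 / 1000 = 334.6 → r_n = 334.6 kN.
Interior bolts: l_c = 80 − 22 = 58 mm → 1.2 × 58 × 20 × 410 / 1000 = 570.7 → r_n = 393.6 kN.
R_n = 1 × 334.6 + 4 × 393.6 = 1909 kN.
Design strength φR_n = 0.75 × 1909 = 1430 kN.

1430 kN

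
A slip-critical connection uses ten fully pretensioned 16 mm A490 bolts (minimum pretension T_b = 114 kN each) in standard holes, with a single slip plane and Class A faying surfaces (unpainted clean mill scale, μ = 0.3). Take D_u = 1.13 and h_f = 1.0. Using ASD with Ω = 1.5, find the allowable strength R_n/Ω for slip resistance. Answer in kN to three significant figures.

258 kN

R_n = μ · D_u · h_f · T_b · n_s · n_b = 0.3 × 1.13 × 1.0 × 114 × 1 × 10 = 386.5 kN.
Allowable strength R_n/Ω = 386.5 / 1.5 = 258 kN.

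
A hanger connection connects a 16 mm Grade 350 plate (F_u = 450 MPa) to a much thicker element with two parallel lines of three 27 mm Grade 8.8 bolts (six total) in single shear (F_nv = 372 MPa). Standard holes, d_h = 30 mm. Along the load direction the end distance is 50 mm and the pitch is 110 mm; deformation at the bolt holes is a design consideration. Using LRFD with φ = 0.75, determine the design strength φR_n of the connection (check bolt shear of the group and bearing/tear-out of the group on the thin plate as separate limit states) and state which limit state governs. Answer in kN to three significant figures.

958 kN (bolt shear governs)

Bolt shear: A_b = π·27²/4 = 572.6 mm²; R_n = 372 × 572.6 × 6 × 1 / 1000 = 1278 kN → 0.75 × 1278 = 958 kN.
Bearing (1.2 l_c t F_u ≤ 2.4 d t F_u): upper limit = 2.4·27·16·450 / 1000 = 466.6 kN.
  Edge l_c = 50 − 30/2 = 35 → r_n = 302.4 kN; interior l_c = 110 − 30 = 80 → r_n = 466.6 kN.
  R_n,bearing = 2·302.4 + 4·466.6 = 2471 kN → 0.75 × 2471 = 1850 kN.
Bolt shear governs: 958 kN.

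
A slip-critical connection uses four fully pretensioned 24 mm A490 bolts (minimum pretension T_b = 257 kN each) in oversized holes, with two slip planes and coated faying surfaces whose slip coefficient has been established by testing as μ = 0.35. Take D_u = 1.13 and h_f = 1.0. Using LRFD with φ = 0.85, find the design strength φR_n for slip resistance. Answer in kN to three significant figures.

R_n = μ · D_u · h_f · T_b · n_s · n_b = 0.35 × 1.13 × 1.0 × 257 × 2 × 4 = 813.1 kN.
Design strength φR_n = 0.85 × 813.1 = 691 kN.

691 kN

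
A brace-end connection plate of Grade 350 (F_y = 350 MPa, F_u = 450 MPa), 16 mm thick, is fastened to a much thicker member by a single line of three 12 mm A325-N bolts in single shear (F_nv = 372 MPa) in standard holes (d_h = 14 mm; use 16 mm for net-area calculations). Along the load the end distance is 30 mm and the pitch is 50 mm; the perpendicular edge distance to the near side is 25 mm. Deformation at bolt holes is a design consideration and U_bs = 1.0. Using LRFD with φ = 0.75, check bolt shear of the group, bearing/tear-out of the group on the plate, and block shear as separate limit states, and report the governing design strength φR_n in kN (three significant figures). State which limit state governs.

Bolt shear: A_b = π·12²/4 = 113.1 mm²; R_n = 372 × 113.1 × 3 × 1 / 1000 = 126.2 kN → 0.75 × 126.2 = 94.7 kN.
Bearing: edge l_c = 23, r_n = 198.7 kN; interior l_c = 36, r_n = 207.4 kN; R_n = 198.7 + 2·207.4 = 613.4 kN → 460 kN.
Block shear: A_gv = 2080, A_nv = 1440, A_nt = 272 mm²; R_n = min(0.6F_uA_nv, 0.6F_yA_gv) + U_bs·F_u·A_nt = 511.2 kN → 383 kN.
Bolt shear governs: 94.7 kN.

94.7 kN (bolt shear governs)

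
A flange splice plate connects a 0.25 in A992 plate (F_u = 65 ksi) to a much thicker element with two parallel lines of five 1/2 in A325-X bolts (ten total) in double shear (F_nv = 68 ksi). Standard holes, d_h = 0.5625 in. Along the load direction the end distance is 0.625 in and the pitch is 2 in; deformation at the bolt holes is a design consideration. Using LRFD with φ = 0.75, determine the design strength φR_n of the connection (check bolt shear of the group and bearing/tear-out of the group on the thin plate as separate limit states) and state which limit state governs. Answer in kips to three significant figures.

127 kips (bearing governs)

Bolt shear: A_b = π·0.5²/4 = 0.1963 in²; R_n = 68 × 0.1963 × 10 × 2 = 267 kips → 0.75 × 267 = 200 kips.
Bearing (1.2 l_c t F_u ≤ 2.4 d t F_u): upper limit = 2.4·0.5·0.25·65 = 19.5 kips.
  Edge l_c = 0.625 − 0.5625/2 = 0.3438 → r_n = 6.703 kips; interior l_c = 2 − 0.5625 = 1.438 → r_n = 19.5 kips.
  R_n,bearing = 2·6.703 + 8·19.5 = 169.4 kips → 0.75 × 169.4 = 127 kips.
Bearing governs: 127 kips.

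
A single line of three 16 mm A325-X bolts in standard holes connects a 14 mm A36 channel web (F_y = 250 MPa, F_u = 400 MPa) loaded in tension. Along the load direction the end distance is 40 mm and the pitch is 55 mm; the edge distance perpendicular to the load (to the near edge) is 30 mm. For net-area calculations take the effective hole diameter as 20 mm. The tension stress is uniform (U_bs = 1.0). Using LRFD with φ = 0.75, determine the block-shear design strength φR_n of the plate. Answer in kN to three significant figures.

Shear plane L_v = 40 + 2·55 = 150 mm; A_gv = 150 × 14 = 2100 mm².
A_nv = (150 − 2.5·20) × 14 = 1400 mm².
A_nt = (30 − 0.5·20) × 14 = 280 mm².
0.6 F_u A_nv = 336 kN; 0.6 F_y A_gv = 315 kN → shear yielding governs the shear term.
R_n = 315 + 1.0 × 400 × 280 / 1000 = 427 kN.
Design strength φR_n = 0.75 × 427 = 320 kN.

320 kN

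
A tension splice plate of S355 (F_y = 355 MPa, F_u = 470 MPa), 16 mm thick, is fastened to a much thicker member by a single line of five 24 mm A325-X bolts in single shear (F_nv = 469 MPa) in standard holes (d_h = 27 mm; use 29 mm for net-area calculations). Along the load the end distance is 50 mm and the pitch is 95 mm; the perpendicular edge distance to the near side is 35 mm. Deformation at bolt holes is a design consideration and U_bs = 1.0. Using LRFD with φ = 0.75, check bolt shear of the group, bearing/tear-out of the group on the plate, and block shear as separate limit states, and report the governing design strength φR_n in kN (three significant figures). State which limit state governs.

796 kN (bolt shear governs)

Bolt shear: A_b = π·24²/4 = 452.4 mm²; R_n = 469 × 452.4 × 5 × 1 / 1000 = 1061 kN → 0.75 × 1061 = 796 kN.
Bearing: edge l_c = 36.5, r_n = 329.4 kN; interior l_c = 68, r_n = 433.2 kN; R_n = 329.4 + 4·433.2 = 2062 kN → 1550 kN.
Block shear: A_gv = 6880, A_nv = 4792, A_nt = 328 mm²; R_n = min(0.6F_uA_nv, 0.6F_yA_gv) + U_bs·F_u·A_nt = 1506 kN → 1130 kN.
Bolt shear governs: 796 kN.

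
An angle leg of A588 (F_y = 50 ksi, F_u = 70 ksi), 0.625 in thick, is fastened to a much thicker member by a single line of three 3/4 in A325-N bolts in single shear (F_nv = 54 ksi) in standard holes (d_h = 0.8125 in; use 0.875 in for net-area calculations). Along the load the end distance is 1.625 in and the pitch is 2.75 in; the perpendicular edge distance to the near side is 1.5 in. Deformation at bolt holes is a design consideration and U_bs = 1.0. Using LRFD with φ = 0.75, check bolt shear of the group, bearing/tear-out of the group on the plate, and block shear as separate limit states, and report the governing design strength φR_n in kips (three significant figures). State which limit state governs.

53.7 kips (bolt shear governs)

Bolt shear: A_b = π·0.75²/4 = 0.4418 in²; R_n = 54 × 0.4418 × 3 × 1 = 71.57 kips → 0.75 × 71.57 = 53.7 kips.
Bearing: edge l_c = 1.219, r_n = 63.98 kips; interior l_c = 1.938, r_n = 78.75 kips; R_n = 63.98 + 2·78.75 = 221.5 kips → 166 kips.
Block shear: A_gv = 4.453, A_nv = 3.086, A_nt = 0.6641 in²; R_n = min(0.6F_uA_nv, 0.6F_yA_gv) + U_bs·F_u·A_nt = 176.1 kips → 132 kips.
Bolt shear governs: 53.7 kips.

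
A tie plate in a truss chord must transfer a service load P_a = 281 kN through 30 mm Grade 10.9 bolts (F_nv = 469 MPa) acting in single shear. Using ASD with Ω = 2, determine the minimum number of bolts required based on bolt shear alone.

A_b = π·30²/4 = 706.9 mm².
Per-bolt allowable strength R_n/Ω = 469 × 706.9 × 1 / 1000 / 2 = 165.8 kN.
n ≥ 281 / 165.8 = 1.695 → use 2 bolts.

2 bolts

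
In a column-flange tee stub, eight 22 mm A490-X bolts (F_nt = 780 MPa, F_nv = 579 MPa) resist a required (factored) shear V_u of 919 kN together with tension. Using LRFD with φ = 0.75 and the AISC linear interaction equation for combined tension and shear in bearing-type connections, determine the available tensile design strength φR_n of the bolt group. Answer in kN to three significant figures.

A_b = π·22²/4 = 380.1 mm²; f_rv = 919 × 1000 / (8 × 380.1) = 302.2 MPa.
F'_nt = 1.3 F_nt − (F_nt / φF_nv) f_rv = 1.3·780 − (780/(0.75·579))·302.2 = 471.2 MPa, capped at F_nt → F'_nt = 471.2 MPa.
R_n = F'_nt · A_b · n = 471.2 × 380.1 × 8 / 1000 = 1433 kN.
Design strength φR_n = 0.75 × 1433 = 1070 kN.

1070 kN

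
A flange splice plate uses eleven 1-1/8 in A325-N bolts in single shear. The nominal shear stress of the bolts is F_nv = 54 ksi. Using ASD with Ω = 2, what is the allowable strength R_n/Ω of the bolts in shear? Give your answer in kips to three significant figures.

A_b = π × 1.125² / 4 = 0.994 in².
R_n = F_nv · A_b · n · n_s = 54 × 0.994 × 11 × 1 = 590.4 kips.
Allowable strength R_n/Ω = 590.4 / 2 = 295 kips.

295 kips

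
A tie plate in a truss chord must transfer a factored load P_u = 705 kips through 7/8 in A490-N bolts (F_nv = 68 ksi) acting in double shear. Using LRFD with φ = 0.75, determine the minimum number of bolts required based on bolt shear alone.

A_b = π·0.875²/4 = 0.6013 in².
Per-bolt design strength φR_n = 0.75 × 68 × 0.6013 × 2 = 61.33 kips.
n ≥ 705 / 61.33 = 11.49 → use 12 bolts.

12 bolts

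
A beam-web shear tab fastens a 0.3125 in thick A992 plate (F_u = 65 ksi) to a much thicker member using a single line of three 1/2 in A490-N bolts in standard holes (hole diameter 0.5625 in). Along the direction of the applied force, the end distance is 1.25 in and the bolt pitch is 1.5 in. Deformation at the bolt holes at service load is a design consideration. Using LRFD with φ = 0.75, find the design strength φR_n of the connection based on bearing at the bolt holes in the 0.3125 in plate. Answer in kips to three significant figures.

52 kips

Per bolt r_n = 1.2 l_c t F_u ≤ 2.4 d t F_u; upper limit = 2.4 × 0.5 × 0.3125 × 65 = 24.38 kips.
Edge bolt: l_c = 1.25 − 0.5625/2 = 0.9688 in → 1.2 × 0.9688 × 0.3125 × 65 = 23.61 → r_n = 23.61 kips.
Interior bolts: l_c = 1.5 − 0.5625 = 0.9375 in → 1.2 × 0.9375 × 0.3125 × 65 = 22.85 → r_n = 22.85 kips.
R_n = 1 × 23.61 + 2 × 22.85 = 69.32 kips.
Design strength φR_n = 0.75 × 69.32 = 52 kips.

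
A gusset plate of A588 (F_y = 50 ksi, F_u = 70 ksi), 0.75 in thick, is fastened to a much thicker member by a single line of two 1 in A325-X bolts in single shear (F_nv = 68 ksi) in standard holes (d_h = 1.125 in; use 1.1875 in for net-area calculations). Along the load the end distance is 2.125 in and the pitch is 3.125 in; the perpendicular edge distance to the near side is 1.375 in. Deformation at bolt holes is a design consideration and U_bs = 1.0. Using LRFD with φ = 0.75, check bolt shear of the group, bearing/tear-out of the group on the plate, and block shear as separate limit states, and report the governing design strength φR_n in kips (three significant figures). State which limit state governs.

Bolt shear: A_b = π·1²/4 = 0.7854 in²; R_n = 68 × 0.7854 × 2 × 1 = 106.8 kips → 0.75 × 106.8 = 80.1 kips.
Bearing: edge l_c = 1.562, r_n = 98.44 kips; interior l_c = 2, r_n = 126 kips; R_n = 98.44 + 1·126 = 224.4 kips → 168 kips.
Block shear: A_gv = 3.938, A_nv = 2.602, A_nt = 0.5859 in²; R_n = min(0.6F_uA_nv, 0.6F_yA_gv) + U_bs·F_u·A_nt = 150.3 kips → 113 kips.
Bolt shear governs: 80.1 kips.

80.1 kips (bolt shear governs)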